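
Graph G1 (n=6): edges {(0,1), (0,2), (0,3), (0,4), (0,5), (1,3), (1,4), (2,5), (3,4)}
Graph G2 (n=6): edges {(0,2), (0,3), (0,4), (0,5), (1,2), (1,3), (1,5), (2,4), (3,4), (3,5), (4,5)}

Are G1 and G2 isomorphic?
No, not isomorphic

The graphs are NOT isomorphic.

Counting triangles (3-cliques): G1 has 5, G2 has 6.
Triangle count is an isomorphism invariant, so differing triangle counts rule out isomorphism.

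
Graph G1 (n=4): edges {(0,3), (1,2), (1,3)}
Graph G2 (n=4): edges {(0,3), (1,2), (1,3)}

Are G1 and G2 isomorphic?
Yes, isomorphic

The graphs are isomorphic.
One valid mapping φ: V(G1) → V(G2): 0→0, 1→1, 2→2, 3→3

Verify φ preserves adjacency — for each edge of G1, its image is an edge of G2:
  (0,3) → (φ(0),φ(3)) = (0,3) ∈ E(G2) ✓
  (1,2) → (φ(1),φ(2)) = (1,2) ∈ E(G2) ✓
  (1,3) → (φ(1),φ(3)) = (1,3) ∈ E(G2) ✓
All 3 edges of G1 map to edges of G2, and |E(G1)| = |E(G2)| = 3, so φ is a bijection on edges as well as vertices. Hence G1 ≅ G2.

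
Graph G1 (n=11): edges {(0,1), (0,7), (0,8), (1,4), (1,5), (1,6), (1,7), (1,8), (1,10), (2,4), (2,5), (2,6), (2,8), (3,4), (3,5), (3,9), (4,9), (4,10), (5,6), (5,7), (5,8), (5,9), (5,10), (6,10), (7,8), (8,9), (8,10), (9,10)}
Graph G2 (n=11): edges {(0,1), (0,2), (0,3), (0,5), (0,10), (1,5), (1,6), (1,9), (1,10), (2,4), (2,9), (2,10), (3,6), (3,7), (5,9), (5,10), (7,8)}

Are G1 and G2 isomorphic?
No, not isomorphic

The graphs are NOT isomorphic.

Degrees in G1: deg(0)=3, deg(1)=7, deg(2)=4, deg(3)=3, deg(4)=5, deg(5)=8, deg(6)=4, deg(7)=4, deg(8)=7, deg(9)=5, deg(10)=6.
Sorted degree sequence of G1: [8, 7, 7, 6, 5, 5, 4, 4, 4, 3, 3].
Degrees in G2: deg(0)=5, deg(1)=5, deg(2)=4, deg(3)=3, deg(4)=1, deg(5)=4, deg(6)=2, deg(7)=2, deg(8)=1, deg(9)=3, deg(10)=4.
Sorted degree sequence of G2: [5, 5, 4, 4, 4, 3, 3, 2, 2, 1, 1].
The (sorted) degree sequence is an isomorphism invariant, so since G1 and G2 have different degree sequences they cannot be isomorphic.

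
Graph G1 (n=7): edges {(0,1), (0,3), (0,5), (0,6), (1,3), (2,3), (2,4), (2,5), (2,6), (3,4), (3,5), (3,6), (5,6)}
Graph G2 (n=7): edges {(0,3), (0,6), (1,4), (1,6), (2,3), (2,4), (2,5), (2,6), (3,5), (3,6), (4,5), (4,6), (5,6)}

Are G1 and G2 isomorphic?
Yes, isomorphic

The graphs are isomorphic.
One valid mapping φ: V(G1) → V(G2): 0→3, 1→0, 2→4, 3→6, 4→1, 5→5, 6→2

Verify φ preserves adjacency — for each edge of G1, its image is an edge of G2:
  (0,1) → (φ(0),φ(1)) = (0,3) ∈ E(G2) ✓
  (0,3) → (φ(0),φ(3)) = (3,6) ∈ E(G2) ✓
  (0,5) → (φ(0),φ(5)) = (3,5) ∈ E(G2) ✓
  (0,6) → (φ(0),φ(6)) = (2,3) ∈ E(G2) ✓
  (1,3) → (φ(1),φ(3)) = (0,6) ∈ E(G2) ✓
  (2,3) → (φ(2),φ(3)) = (4,6) ∈ E(G2) ✓
  (2,4) → (φ(2),φ(4)) = (1,4) ∈ E(G2) ✓
  (2,5) → (φ(2),φ(5)) = (4,5) ∈ E(G2) ✓
  (2,6) → (φ(2),φ(6)) = (2,4) ∈ E(G2) ✓
  (3,4) → (φ(3),φ(4)) = (1,6) ∈ E(G2) ✓
  (3,5) → (φ(3),φ(5)) = (5,6) ∈ E(G2) ✓
  (3,6) → (φ(3),φ(6)) = (2,6) ∈ E(G2) ✓
  (5,6) → (φ(5),φ(6)) = (2,5) ∈ E(G2) ✓
All 13 edges of G1 map to edges of G2, and |E(G1)| = |E(G2)| = 13, so φ is a bijection on edges as well as vertices. Hence G1 ≅ G2.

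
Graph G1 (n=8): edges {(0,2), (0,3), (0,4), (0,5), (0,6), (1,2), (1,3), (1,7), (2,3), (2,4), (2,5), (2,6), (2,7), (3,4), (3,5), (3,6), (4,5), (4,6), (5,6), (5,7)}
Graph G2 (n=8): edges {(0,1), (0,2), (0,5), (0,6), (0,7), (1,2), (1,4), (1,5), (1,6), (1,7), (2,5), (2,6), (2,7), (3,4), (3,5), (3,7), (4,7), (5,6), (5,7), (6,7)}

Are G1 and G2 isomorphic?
Yes, isomorphic

The graphs are isomorphic.
One valid mapping φ: V(G1) → V(G2): 0→2, 1→3, 2→7, 3→5, 4→6, 5→1, 6→0, 7→4

Verify φ preserves adjacency — for each edge of G1, its image is an edge of G2:
  (0,2) → (φ(0),φ(2)) = (2,7) ∈ E(G2) ✓
  (0,3) → (φ(0),φ(3)) = (2,5) ∈ E(G2) ✓
  (0,4) → (φ(0),φ(4)) = (2,6) ∈ E(G2) ✓
  (0,5) → (φ(0),φ(5)) = (1,2) ∈ E(G2) ✓
  (0,6) → (φ(0),φ(6)) = (0,2) ∈ E(G2) ✓
  (1,2) → (φ(1),φ(2)) = (3,7) ∈ E(G2) ✓
  (1,3) → (φ(1),φ(3)) = (3,5) ∈ E(G2) ✓
  (1,7) → (φ(1),φ(7)) = (3,4) ∈ E(G2) ✓
  (2,3) → (φ(2),φ(3)) = (5,7) ∈ E(G2) ✓
  (2,4) → (φ(2),φ(4)) = (6,7) ∈ E(G2) ✓
  (2,5) → (φ(2),φ(5)) = (1,7) ∈ E(G2) ✓
  (2,6) → (φ(2),φ(6)) = (0,7) ∈ E(G2) ✓
  (2,7) → (φ(2),φ(7)) = (4,7) ∈ E(G2) ✓
  (3,4) → (φ(3),φ(4)) = (5,6) ∈ E(G2) ✓
  (3,5) → (φ(3),φ(5)) = (1,5) ∈ E(G2) ✓
  (3,6) → (φ(3),φ(6)) = (0,5) ∈ E(G2) ✓
  (4,5) → (φ(4),φ(5)) = (1,6) ∈ E(G2) ✓
  (4,6) → (φ(4),φ(6)) = (0,6) ∈ E(G2) ✓
  (5,6) → (φ(5),φ(6)) = (0,1) ∈ E(G2) ✓
  (5,7) → (φ(5),φ(7)) = (1,4) ∈ E(G2) ✓
All 20 edges of G1 map to edges of G2, and |E(G1)| = |E(G2)| = 20, so φ is a bijection on edges as well as vertices. Hence G1 ≅ G2.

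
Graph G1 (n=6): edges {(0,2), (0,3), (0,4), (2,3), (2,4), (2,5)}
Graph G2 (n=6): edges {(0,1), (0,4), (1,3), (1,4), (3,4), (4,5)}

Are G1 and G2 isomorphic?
Yes, isomorphic

The graphs are isomorphic.
One valid mapping φ: V(G1) → V(G2): 0→1, 1→2, 2→4, 3→3, 4→0, 5→5

Verify φ preserves adjacency — for each edge of G1, its image is an edge of G2:
  (0,2) → (φ(0),φ(2)) = (1,4) ∈ E(G2) ✓
  (0,3) → (φ(0),φ(3)) = (1,3) ∈ E(G2) ✓
  (0,4) → (φ(0),φ(4)) = (0,1) ∈ E(G2) ✓
  (2,3) → (φ(2),φ(3)) = (3,4) ∈ E(G2) ✓
  (2,4) → (φ(2),φ(4)) = (0,4) ∈ E(G2) ✓
  (2,5) → (φ(2),φ(5)) = (4,5) ∈ E(G2) ✓
All 6 edges of G1 map to edges of G2, and |E(G1)| = |E(G2)| = 6, so φ is a bijection on edges as well as vertices. Hence G1 ≅ G2.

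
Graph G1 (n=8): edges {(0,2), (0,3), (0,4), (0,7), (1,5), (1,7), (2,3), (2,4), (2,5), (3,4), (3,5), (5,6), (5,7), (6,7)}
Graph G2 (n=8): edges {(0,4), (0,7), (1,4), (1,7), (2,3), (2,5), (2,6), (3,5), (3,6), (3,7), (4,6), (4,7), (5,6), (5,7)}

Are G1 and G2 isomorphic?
Yes, isomorphic

The graphs are isomorphic.
One valid mapping φ: V(G1) → V(G2): 0→6, 1→1, 2→3, 3→5, 4→2, 5→7, 6→0, 7→4

Verify φ preserves adjacency — for each edge of G1, its image is an edge of G2:
  (0,2) → (φ(0),φ(2)) = (3,6) ∈ E(G2) ✓
  (0,3) → (φ(0),φ(3)) = (5,6) ∈ E(G2) ✓
  (0,4) → (φ(0),φ(4)) = (2,6) ∈ E(G2) ✓
  (0,7) → (φ(0),φ(7)) = (4,6) ∈ E(G2) ✓
  (1,5) → (φ(1),φ(5)) = (1,7) ∈ E(G2) ✓
  (1,7) → (φ(1),φ(7)) = (1,4) ∈ E(G2) ✓
  (2,3) → (φ(2),φ(3)) = (3,5) ∈ E(G2) ✓
  (2,4) → (φ(2),φ(4)) = (2,3) ∈ E(G2) ✓
  (2,5) → (φ(2),φ(5)) = (3,7) ∈ E(G2) ✓
  (3,4) → (φ(3),φ(4)) = (2,5) ∈ E(G2) ✓
  (3,5) → (φ(3),φ(5)) = (5,7) ∈ E(G2) ✓
  (5,6) → (φ(5),φ(6)) = (0,7) ∈ E(G2) ✓
  (5,7) → (φ(5),φ(7)) = (4,7) ∈ E(G2) ✓
  (6,7) → (φ(6),φ(7)) = (0,4) ∈ E(G2) ✓
All 14 edges of G1 map to edges of G2, and |E(G1)| = |E(G2)| = 14, so φ is a bijection on edges as well as vertices. Hence G1 ≅ G2.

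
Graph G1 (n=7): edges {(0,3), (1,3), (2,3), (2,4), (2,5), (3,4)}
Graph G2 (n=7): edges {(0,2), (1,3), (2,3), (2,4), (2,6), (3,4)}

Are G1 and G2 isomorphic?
Yes, isomorphic

The graphs are isomorphic.
One valid mapping φ: V(G1) → V(G2): 0→0, 1→6, 2→3, 3→2, 4→4, 5→1, 6→5

Verify φ preserves adjacency — for each edge of G1, its image is an edge of G2:
  (0,3) → (φ(0),φ(3)) = (0,2) ∈ E(G2) ✓
  (1,3) → (φ(1),φ(3)) = (2,6) ∈ E(G2) ✓
  (2,3) → (φ(2),φ(3)) = (2,3) ∈ E(G2) ✓
  (2,4) → (φ(2),φ(4)) = (3,4) ∈ E(G2) ✓
  (2,5) → (φ(2),φ(5)) = (1,3) ∈ E(G2) ✓
  (3,4) → (φ(3),φ(4)) = (2,4) ∈ E(G2) ✓
All 6 edges of G1 map to edges of G2, and |E(G1)| = |E(G2)| = 6, so φ is a bijection on edges as well as vertices. Hence G1 ≅ G2.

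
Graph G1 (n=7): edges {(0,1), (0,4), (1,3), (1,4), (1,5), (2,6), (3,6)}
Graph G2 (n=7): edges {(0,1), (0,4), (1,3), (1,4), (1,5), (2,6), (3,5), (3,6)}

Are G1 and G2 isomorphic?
No, not isomorphic

The graphs are NOT isomorphic.

Counting edges: G1 has 7 edge(s); G2 has 8 edge(s).
Edge count is an isomorphism invariant (a bijection on vertices induces a bijection on edges), so differing edge counts rule out isomorphism.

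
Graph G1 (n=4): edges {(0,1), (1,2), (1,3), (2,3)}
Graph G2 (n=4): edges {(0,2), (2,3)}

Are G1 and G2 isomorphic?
No, not isomorphic

The graphs are NOT isomorphic.

Counting triangles (3-cliques): G1 has 1, G2 has 0.
Triangle count is an isomorphism invariant, so differing triangle counts rule out isomorphism.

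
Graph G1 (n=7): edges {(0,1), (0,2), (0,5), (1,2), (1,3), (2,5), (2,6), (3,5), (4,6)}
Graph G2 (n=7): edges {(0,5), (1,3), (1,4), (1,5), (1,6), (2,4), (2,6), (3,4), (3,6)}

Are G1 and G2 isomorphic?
Yes, isomorphic

The graphs are isomorphic.
One valid mapping φ: V(G1) → V(G2): 0→3, 1→6, 2→1, 3→2, 4→0, 5→4, 6→5

Verify φ preserves adjacency — for each edge of G1, its image is an edge of G2:
  (0,1) → (φ(0),φ(1)) = (3,6) ∈ E(G2) ✓
  (0,2) → (φ(0),φ(2)) = (1,3) ∈ E(G2) ✓
  (0,5) → (φ(0),φ(5)) = (3,4) ∈ E(G2) ✓
  (1,2) → (φ(1),φ(2)) = (1,6) ∈ E(G2) ✓
  (1,3) → (φ(1),φ(3)) = (2,6) ∈ E(G2) ✓
  (2,5) → (φ(2),φ(5)) = (1,4) ∈ E(G2) ✓
  (2,6) → (φ(2),φ(6)) = (1,5) ∈ E(G2) ✓
  (3,5) → (φ(3),φ(5)) = (2,4) ∈ E(G2) ✓
  (4,6) → (φ(4),φ(6)) = (0,5) ∈ E(G2) ✓
All 9 edges of G1 map to edges of G2, and |E(G1)| = |E(G2)| = 9, so φ is a bijection on edges as well as vertices. Hence G1 ≅ G2.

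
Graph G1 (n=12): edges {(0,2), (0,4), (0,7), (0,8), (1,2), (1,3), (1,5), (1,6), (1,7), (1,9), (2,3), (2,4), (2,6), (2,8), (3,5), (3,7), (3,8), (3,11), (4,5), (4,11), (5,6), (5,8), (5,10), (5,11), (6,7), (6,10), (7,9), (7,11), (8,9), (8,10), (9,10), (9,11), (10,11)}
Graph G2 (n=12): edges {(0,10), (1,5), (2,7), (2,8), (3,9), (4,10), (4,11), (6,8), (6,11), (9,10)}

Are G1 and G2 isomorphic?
No, not isomorphic

The graphs are NOT isomorphic.

Connected components of G1: 1 component(s) with vertex sets [[0, 1, 2, 3, 4, 5, 6, 7, 8, 9, 10, 11]], sizes [12].
Connected components of G2: 2 component(s) with vertex sets [[1, 5], [0, 2, 3, 4, 6, 7, 8, 9, 10, 11]], sizes [2, 10].
The number of connected components (and the multiset of component sizes) is an isomorphism invariant — an isomorphism maps each component of G1 bijectively onto a component of G2. Since G1 has 1 component(s) and G2 has 2, they cannot be isomorphic.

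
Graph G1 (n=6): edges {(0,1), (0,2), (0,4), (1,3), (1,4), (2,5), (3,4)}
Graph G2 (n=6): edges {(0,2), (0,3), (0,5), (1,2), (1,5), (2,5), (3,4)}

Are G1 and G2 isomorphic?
Yes, isomorphic

The graphs are isomorphic.
One valid mapping φ: V(G1) → V(G2): 0→0, 1→5, 2→3, 3→1, 4→2, 5→4

Verify φ preserves adjacency — for each edge of G1, its image is an edge of G2:
  (0,1) → (φ(0),φ(1)) = (0,5) ∈ E(G2) ✓
  (0,2) → (φ(0),φ(2)) = (0,3) ∈ E(G2) ✓
  (0,4) → (φ(0),φ(4)) = (0,2) ∈ E(G2) ✓
  (1,3) → (φ(1),φ(3)) = (1,5) ∈ E(G2) ✓
  (1,4) → (φ(1),φ(4)) = (2,5) ∈ E(G2) ✓
  (2,5) → (φ(2),φ(5)) = (3,4) ∈ E(G2) ✓
  (3,4) → (φ(3),φ(4)) = (1,2) ∈ E(G2) ✓
All 7 edges of G1 map to edges of G2, and |E(G1)| = |E(G2)| = 7, so φ is a bijection on edges as well as vertices. Hence G1 ≅ G2.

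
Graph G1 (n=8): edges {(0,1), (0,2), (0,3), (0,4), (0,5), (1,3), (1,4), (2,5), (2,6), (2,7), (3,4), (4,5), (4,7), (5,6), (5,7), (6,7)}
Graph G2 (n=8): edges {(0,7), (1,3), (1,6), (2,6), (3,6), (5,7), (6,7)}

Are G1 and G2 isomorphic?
No, not isomorphic

The graphs are NOT isomorphic.

Connected components of G1: 1 component(s) with vertex sets [[0, 1, 2, 3, 4, 5, 6, 7]], sizes [8].
Connected components of G2: 2 component(s) with vertex sets [[4], [0, 1, 2, 3, 5, 6, 7]], sizes [1, 7].
The number of connected components (and the multiset of component sizes) is an isomorphism invariant — an isomorphism maps each component of G1 bijectively onto a component of G2. Since G1 has 1 component(s) and G2 has 2, they cannot be isomorphic.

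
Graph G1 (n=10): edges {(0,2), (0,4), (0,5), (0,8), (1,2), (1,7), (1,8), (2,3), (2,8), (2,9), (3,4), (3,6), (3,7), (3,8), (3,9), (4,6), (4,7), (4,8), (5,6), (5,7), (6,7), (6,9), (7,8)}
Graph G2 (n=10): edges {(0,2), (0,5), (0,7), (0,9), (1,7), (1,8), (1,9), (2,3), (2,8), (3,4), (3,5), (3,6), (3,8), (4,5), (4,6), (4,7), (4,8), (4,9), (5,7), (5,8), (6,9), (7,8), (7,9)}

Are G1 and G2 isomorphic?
Yes, isomorphic

The graphs are isomorphic.
One valid mapping φ: V(G1) → V(G2): 0→0, 1→1, 2→9, 3→4, 4→5, 5→2, 6→3, 7→8, 8→7, 9→6

Verify φ preserves adjacency — for each edge of G1, its image is an edge of G2:
  (0,2) → (φ(0),φ(2)) = (0,9) ∈ E(G2) ✓
  (0,4) → (φ(0),φ(4)) = (0,5) ∈ E(G2) ✓
  (0,5) → (φ(0),φ(5)) = (0,2) ∈ E(G2) ✓
  (0,8) → (φ(0),φ(8)) = (0,7) ∈ E(G2) ✓
  (1,2) → (φ(1),φ(2)) = (1,9) ∈ E(G2) ✓
  (1,7) → (φ(1),φ(7)) = (1,8) ∈ E(G2) ✓
  (1,8) → (φ(1),φ(8)) = (1,7) ∈ E(G2) ✓
  (2,3) → (φ(2),φ(3)) = (4,9) ∈ E(G2) ✓
  (2,8) → (φ(2),φ(8)) = (7,9) ∈ E(G2) ✓
  (2,9) → (φ(2),φ(9)) = (6,9) ∈ E(G2) ✓
  (3,4) → (φ(3),φ(4)) = (4,5) ∈ E(G2) ✓
  (3,6) → (φ(3),φ(6)) = (3,4) ∈ E(G2) ✓
  (3,7) → (φ(3),φ(7)) = (4,8) ∈ E(G2) ✓
  (3,8) → (φ(3),φ(8)) = (4,7) ∈ E(G2) ✓
  (3,9) → (φ(3),φ(9)) = (4,6) ∈ E(G2) ✓
  (4,6) → (φ(4),φ(6)) = (3,5) ∈ E(G2) ✓
  (4,7) → (φ(4),φ(7)) = (5,8) ∈ E(G2) ✓
  (4,8) → (φ(4),φ(8)) = (5,7) ∈ E(G2) ✓
  (5,6) → (φ(5),φ(6)) = (2,3) ∈ E(G2) ✓
  (5,7) → (φ(5),φ(7)) = (2,8) ∈ E(G2) ✓
  (6,7) → (φ(6),φ(7)) = (3,8) ∈ E(G2) ✓
  (6,9) → (φ(6),φ(9)) = (3,6) ∈ E(G2) ✓
  (7,8) → (φ(7),φ(8)) = (7,8) ∈ E(G2) ✓
All 23 edges of G1 map to edges of G2, and |E(G1)| = |E(G2)| = 23, so φ is a bijection on edges as well as vertices. Hence G1 ≅ G2.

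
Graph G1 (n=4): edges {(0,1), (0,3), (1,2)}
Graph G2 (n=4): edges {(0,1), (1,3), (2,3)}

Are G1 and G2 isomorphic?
Yes, isomorphic

The graphs are isomorphic.
One valid mapping φ: V(G1) → V(G2): 0→3, 1→1, 2→0, 3→2

Verify φ preserves adjacency — for each edge of G1, its image is an edge of G2:
  (0,1) → (φ(0),φ(1)) = (1,3) ∈ E(G2) ✓
  (0,3) → (φ(0),φ(3)) = (2,3) ∈ E(G2) ✓
  (1,2) → (φ(1),φ(2)) = (0,1) ∈ E(G2) ✓
All 3 edges of G1 map to edges of G2, and |E(G1)| = |E(G2)| = 3, so φ is a bijection on edges as well as vertices. Hence G1 ≅ G2.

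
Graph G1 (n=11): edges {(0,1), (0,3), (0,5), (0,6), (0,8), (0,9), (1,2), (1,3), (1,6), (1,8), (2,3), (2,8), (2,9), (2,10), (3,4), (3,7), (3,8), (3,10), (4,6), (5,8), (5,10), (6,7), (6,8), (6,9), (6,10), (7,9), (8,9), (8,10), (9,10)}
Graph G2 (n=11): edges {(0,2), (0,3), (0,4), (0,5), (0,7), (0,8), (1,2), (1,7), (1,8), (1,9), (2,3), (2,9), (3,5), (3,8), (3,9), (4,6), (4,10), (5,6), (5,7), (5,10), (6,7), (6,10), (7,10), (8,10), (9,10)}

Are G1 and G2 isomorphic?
No, not isomorphic

The graphs are NOT isomorphic.

Counting triangles (3-cliques): G1 has 24, G2 has 11.
Triangle count is an isomorphism invariant, so differing triangle counts rule out isomorphism.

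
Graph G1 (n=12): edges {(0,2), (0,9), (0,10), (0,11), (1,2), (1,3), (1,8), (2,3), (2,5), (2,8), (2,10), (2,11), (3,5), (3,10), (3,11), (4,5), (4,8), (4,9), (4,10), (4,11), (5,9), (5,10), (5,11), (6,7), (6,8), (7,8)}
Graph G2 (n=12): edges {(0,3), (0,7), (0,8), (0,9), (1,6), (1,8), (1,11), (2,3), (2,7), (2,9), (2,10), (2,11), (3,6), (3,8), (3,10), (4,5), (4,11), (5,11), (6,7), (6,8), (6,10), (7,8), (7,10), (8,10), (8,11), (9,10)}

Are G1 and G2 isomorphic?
Yes, isomorphic

The graphs are isomorphic.
One valid mapping φ: V(G1) → V(G2): 0→0, 1→1, 2→8, 3→6, 4→2, 5→10, 6→5, 7→4, 8→11, 9→9, 10→3, 11→7

Verify φ preserves adjacency — for each edge of G1, its image is an edge of G2:
  (0,2) → (φ(0),φ(2)) = (0,8) ∈ E(G2) ✓
  (0,9) → (φ(0),φ(9)) = (0,9) ∈ E(G2) ✓
  (0,10) → (φ(0),φ(10)) = (0,3) ∈ E(G2) ✓
  (0,11) → (φ(0),φ(11)) = (0,7) ∈ E(G2) ✓
  (1,2) → (φ(1),φ(2)) = (1,8) ∈ E(G2) ✓
  (1,3) → (φ(1),φ(3)) = (1,6) ∈ E(G2) ✓
  (1,8) → (φ(1),φ(8)) = (1,11) ∈ E(G2) ✓
  (2,3) → (φ(2),φ(3)) = (6,8) ∈ E(G2) ✓
  (2,5) → (φ(2),φ(5)) = (8,10) ∈ E(G2) ✓
  (2,8) → (φ(2),φ(8)) = (8,11) ∈ E(G2) ✓
  (2,10) → (φ(2),φ(10)) = (3,8) ∈ E(G2) ✓
  (2,11) → (φ(2),φ(11)) = (7,8) ∈ E(G2) ✓
  (3,5) → (φ(3),φ(5)) = (6,10) ∈ E(G2) ✓
  (3,10) → (φ(3),φ(10)) = (3,6) ∈ E(G2) ✓
  (3,11) → (φ(3),φ(11)) = (6,7) ∈ E(G2) ✓
  (4,5) → (φ(4),φ(5)) = (2,10) ∈ E(G2) ✓
  (4,8) → (φ(4),φ(8)) = (2,11) ∈ E(G2) ✓
  (4,9) → (φ(4),φ(9)) = (2,9) ∈ E(G2) ✓
  (4,10) → (φ(4),φ(10)) = (2,3) ∈ E(G2) ✓
  (4,11) → (φ(4),φ(11)) = (2,7) ∈ E(G2) ✓
  (5,9) → (φ(5),φ(9)) = (9,10) ∈ E(G2) ✓
  (5,10) → (φ(5),φ(10)) = (3,10) ∈ E(G2) ✓
  (5,11) → (φ(5),φ(11)) = (7,10) ∈ E(G2) ✓
  (6,7) → (φ(6),φ(7)) = (4,5) ∈ E(G2) ✓
  (6,8) → (φ(6),φ(8)) = (5,11) ∈ E(G2) ✓
  (7,8) → (φ(7),φ(8)) = (4,11) ∈ E(G2) ✓
All 26 edges of G1 map to edges of G2, and |E(G1)| = |E(G2)| = 26, so φ is a bijection on edges as well as vertices. Hence G1 ≅ G2.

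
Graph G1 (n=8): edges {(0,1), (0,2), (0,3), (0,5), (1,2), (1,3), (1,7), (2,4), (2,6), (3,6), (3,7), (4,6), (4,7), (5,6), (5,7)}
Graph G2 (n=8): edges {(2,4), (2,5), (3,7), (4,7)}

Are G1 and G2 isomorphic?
No, not isomorphic

The graphs are NOT isomorphic.

Connected components of G1: 1 component(s) with vertex sets [[0, 1, 2, 3, 4, 5, 6, 7]], sizes [8].
Connected components of G2: 4 component(s) with vertex sets [[0], [1], [6], [2, 3, 4, 5, 7]], sizes [1, 1, 1, 5].
The number of connected components (and the multiset of component sizes) is an isomorphism invariant — an isomorphism maps each component of G1 bijectively onto a component of G2. Since G1 has 1 component(s) and G2 has 4, they cannot be isomorphic.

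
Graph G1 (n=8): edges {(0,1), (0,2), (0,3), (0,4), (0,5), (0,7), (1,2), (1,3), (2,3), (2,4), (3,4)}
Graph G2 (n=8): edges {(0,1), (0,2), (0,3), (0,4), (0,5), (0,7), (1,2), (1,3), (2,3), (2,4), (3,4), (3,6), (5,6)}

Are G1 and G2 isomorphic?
No, not isomorphic

The graphs are NOT isomorphic.

Counting edges: G1 has 11 edge(s); G2 has 13 edge(s).
Edge count is an isomorphism invariant (a bijection on vertices induces a bijection on edges), so differing edge counts rule out isomorphism.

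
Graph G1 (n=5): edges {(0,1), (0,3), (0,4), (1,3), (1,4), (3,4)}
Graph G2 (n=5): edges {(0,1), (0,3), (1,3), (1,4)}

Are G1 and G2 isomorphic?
No, not isomorphic

The graphs are NOT isomorphic.

Counting edges: G1 has 6 edge(s); G2 has 4 edge(s).
Edge count is an isomorphism invariant (a bijection on vertices induces a bijection on edges), so differing edge counts rule out isomorphism.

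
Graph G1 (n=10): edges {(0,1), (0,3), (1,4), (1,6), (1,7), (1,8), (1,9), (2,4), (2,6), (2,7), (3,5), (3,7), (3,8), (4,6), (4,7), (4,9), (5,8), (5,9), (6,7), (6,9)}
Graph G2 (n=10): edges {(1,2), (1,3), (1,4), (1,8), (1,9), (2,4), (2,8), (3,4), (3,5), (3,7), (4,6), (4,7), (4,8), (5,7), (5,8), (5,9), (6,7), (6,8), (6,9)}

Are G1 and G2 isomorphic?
No, not isomorphic

The graphs are NOT isomorphic.

Connected components of G1: 1 component(s) with vertex sets [[0, 1, 2, 3, 4, 5, 6, 7, 8, 9]], sizes [10].
Connected components of G2: 2 component(s) with vertex sets [[0], [1, 2, 3, 4, 5, 6, 7, 8, 9]], sizes [1, 9].
The number of connected components (and the multiset of component sizes) is an isomorphism invariant — an isomorphism maps each component of G1 bijectively onto a component of G2. Since G1 has 1 component(s) and G2 has 2, they cannot be isomorphic.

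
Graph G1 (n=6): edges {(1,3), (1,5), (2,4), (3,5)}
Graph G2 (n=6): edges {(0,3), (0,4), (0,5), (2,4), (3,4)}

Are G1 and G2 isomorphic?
No, not isomorphic

The graphs are NOT isomorphic.

Degrees in G1: deg(0)=0, deg(1)=2, deg(2)=1, deg(3)=2, deg(4)=1, deg(5)=2.
Sorted degree sequence of G1: [2, 2, 2, 1, 1, 0].
Degrees in G2: deg(0)=3, deg(1)=0, deg(2)=1, deg(3)=2, deg(4)=3, deg(5)=1.
Sorted degree sequence of G2: [3, 3, 2, 1, 1, 0].
The (sorted) degree sequence is an isomorphism invariant, so since G1 and G2 have different degree sequences they cannot be isomorphic.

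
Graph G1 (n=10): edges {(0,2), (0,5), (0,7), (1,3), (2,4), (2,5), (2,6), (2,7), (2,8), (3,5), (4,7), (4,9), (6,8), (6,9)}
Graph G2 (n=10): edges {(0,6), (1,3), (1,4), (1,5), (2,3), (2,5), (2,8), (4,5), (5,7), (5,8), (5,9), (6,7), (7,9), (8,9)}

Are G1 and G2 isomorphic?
Yes, isomorphic

The graphs are isomorphic.
One valid mapping φ: V(G1) → V(G2): 0→9, 1→0, 2→5, 3→6, 4→2, 5→7, 6→1, 7→8, 8→4, 9→3

Verify φ preserves adjacency — for each edge of G1, its image is an edge of G2:
  (0,2) → (φ(0),φ(2)) = (5,9) ∈ E(G2) ✓
  (0,5) → (φ(0),φ(5)) = (7,9) ∈ E(G2) ✓
  (0,7) → (φ(0),φ(7)) = (8,9) ∈ E(G2) ✓
  (1,3) → (φ(1),φ(3)) = (0,6) ∈ E(G2) ✓
  (2,4) → (φ(2),φ(4)) = (2,5) ∈ E(G2) ✓
  (2,5) → (φ(2),φ(5)) = (5,7) ∈ E(G2) ✓
  (2,6) → (φ(2),φ(6)) = (1,5) ∈ E(G2) ✓
  (2,7) → (φ(2),φ(7)) = (5,8) ∈ E(G2) ✓
  (2,8) → (φ(2),φ(8)) = (4,5) ∈ E(G2) ✓
  (3,5) → (φ(3),φ(5)) = (6,7) ∈ E(G2) ✓
  (4,7) → (φ(4),φ(7)) = (2,8) ∈ E(G2) ✓
  (4,9) → (φ(4),φ(9)) = (2,3) ∈ E(G2) ✓
  (6,8) → (φ(6),φ(8)) = (1,4) ∈ E(G2) ✓
  (6,9) → (φ(6),φ(9)) = (1,3) ∈ E(G2) ✓
All 14 edges of G1 map to edges of G2, and |E(G1)| = |E(G2)| = 14, so φ is a bijection on edges as well as vertices. Hence G1 ≅ G2.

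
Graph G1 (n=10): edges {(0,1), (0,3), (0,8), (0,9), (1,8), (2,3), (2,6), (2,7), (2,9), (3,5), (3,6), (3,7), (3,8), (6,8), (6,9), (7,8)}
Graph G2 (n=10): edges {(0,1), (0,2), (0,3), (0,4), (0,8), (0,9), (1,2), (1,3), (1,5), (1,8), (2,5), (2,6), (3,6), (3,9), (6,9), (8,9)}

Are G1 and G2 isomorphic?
Yes, isomorphic

The graphs are isomorphic.
One valid mapping φ: V(G1) → V(G2): 0→2, 1→5, 2→9, 3→0, 4→7, 5→4, 6→3, 7→8, 8→1, 9→6

Verify φ preserves adjacency — for each edge of G1, its image is an edge of G2:
  (0,1) → (φ(0),φ(1)) = (2,5) ∈ E(G2) ✓
  (0,3) → (φ(0),φ(3)) = (0,2) ∈ E(G2) ✓
  (0,8) → (φ(0),φ(8)) = (1,2) ∈ E(G2) ✓
  (0,9) → (φ(0),φ(9)) = (2,6) ∈ E(G2) ✓
  (1,8) → (φ(1),φ(8)) = (1,5) ∈ E(G2) ✓
  (2,3) → (φ(2),φ(3)) = (0,9) ∈ E(G2) ✓
  (2,6) → (φ(2),φ(6)) = (3,9) ∈ E(G2) ✓
  (2,7) → (φ(2),φ(7)) = (8,9) ∈ E(G2) ✓
  (2,9) → (φ(2),φ(9)) = (6,9) ∈ E(G2) ✓
  (3,5) → (φ(3),φ(5)) = (0,4) ∈ E(G2) ✓
  (3,6) → (φ(3),φ(6)) = (0,3) ∈ E(G2) ✓
  (3,7) → (φ(3),φ(7)) = (0,8) ∈ E(G2) ✓
  (3,8) → (φ(3),φ(8)) = (0,1) ∈ E(G2) ✓
  (6,8) → (φ(6),φ(8)) = (1,3) ∈ E(G2) ✓
  (6,9) → (φ(6),φ(9)) = (3,6) ∈ E(G2) ✓
  (7,8) → (φ(7),φ(8)) = (1,8) ∈ E(G2) ✓
All 16 edges of G1 map to edges of G2, and |E(G1)| = |E(G2)| = 16, so φ is a bijection on edges as well as vertices. Hence G1 ≅ G2.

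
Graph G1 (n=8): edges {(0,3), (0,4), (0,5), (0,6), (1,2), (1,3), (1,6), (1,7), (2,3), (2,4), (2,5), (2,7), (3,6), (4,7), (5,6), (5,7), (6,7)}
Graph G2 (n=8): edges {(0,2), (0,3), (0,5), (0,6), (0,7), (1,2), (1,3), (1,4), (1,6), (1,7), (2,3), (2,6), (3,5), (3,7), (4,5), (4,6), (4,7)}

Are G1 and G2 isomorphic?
Yes, isomorphic

The graphs are isomorphic.
One valid mapping φ: V(G1) → V(G2): 0→4, 1→2, 2→0, 3→6, 4→5, 5→7, 6→1, 7→3

Verify φ preserves adjacency — for each edge of G1, its image is an edge of G2:
  (0,3) → (φ(0),φ(3)) = (4,6) ∈ E(G2) ✓
  (0,4) → (φ(0),φ(4)) = (4,5) ∈ E(G2) ✓
  (0,5) → (φ(0),φ(5)) = (4,7) ∈ E(G2) ✓
  (0,6) → (φ(0),φ(6)) = (1,4) ∈ E(G2) ✓
  (1,2) → (φ(1),φ(2)) = (0,2) ∈ E(G2) ✓
  (1,3) → (φ(1),φ(3)) = (2,6) ∈ E(G2) ✓
  (1,6) → (φ(1),φ(6)) = (1,2) ∈ E(G2) ✓
  (1,7) → (φ(1),φ(7)) = (2,3) ∈ E(G2) ✓
  (2,3) → (φ(2),φ(3)) = (0,6) ∈ E(G2) ✓
  (2,4) → (φ(2),φ(4)) = (0,5) ∈ E(G2) ✓
  (2,5) → (φ(2),φ(5)) = (0,7) ∈ E(G2) ✓
  (2,7) → (φ(2),φ(7)) = (0,3) ∈ E(G2) ✓
  (3,6) → (φ(3),φ(6)) = (1,6) ∈ E(G2) ✓
  (4,7) → (φ(4),φ(7)) = (3,5) ∈ E(G2) ✓
  (5,6) → (φ(5),φ(6)) = (1,7) ∈ E(G2) ✓
  (5,7) → (φ(5),φ(7)) = (3,7) ∈ E(G2) ✓
  (6,7) → (φ(6),φ(7)) = (1,3) ∈ E(G2) ✓
All 17 edges of G1 map to edges of G2, and |E(G1)| = |E(G2)| = 17, so φ is a bijection on edges as well as vertices. Hence G1 ≅ G2.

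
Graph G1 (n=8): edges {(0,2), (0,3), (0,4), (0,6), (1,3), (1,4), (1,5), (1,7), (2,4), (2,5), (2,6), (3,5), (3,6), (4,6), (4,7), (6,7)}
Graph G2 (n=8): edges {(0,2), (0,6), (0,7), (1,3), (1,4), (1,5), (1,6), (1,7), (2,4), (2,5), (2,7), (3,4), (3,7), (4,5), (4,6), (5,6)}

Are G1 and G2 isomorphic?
Yes, isomorphic

The graphs are isomorphic.
One valid mapping φ: V(G1) → V(G2): 0→5, 1→7, 2→6, 3→2, 4→1, 5→0, 6→4, 7→3

Verify φ preserves adjacency — for each edge of G1, its image is an edge of G2:
  (0,2) → (φ(0),φ(2)) = (5,6) ∈ E(G2) ✓
  (0,3) → (φ(0),φ(3)) = (2,5) ∈ E(G2) ✓
  (0,4) → (φ(0),φ(4)) = (1,5) ∈ E(G2) ✓
  (0,6) → (φ(0),φ(6)) = (4,5) ∈ E(G2) ✓
  (1,3) → (φ(1),φ(3)) = (2,7) ∈ E(G2) ✓
  (1,4) → (φ(1),φ(4)) = (1,7) ∈ E(G2) ✓
  (1,5) → (φ(1),φ(5)) = (0,7) ∈ E(G2) ✓
  (1,7) → (φ(1),φ(7)) = (3,7) ∈ E(G2) ✓
  (2,4) → (φ(2),φ(4)) = (1,6) ∈ E(G2) ✓
  (2,5) → (φ(2),φ(5)) = (0,6) ∈ E(G2) ✓
  (2,6) → (φ(2),φ(6)) = (4,6) ∈ E(G2) ✓
  (3,5) → (φ(3),φ(5)) = (0,2) ∈ E(G2) ✓
  (3,6) → (φ(3),φ(6)) = (2,4) ∈ E(G2) ✓
  (4,6) → (φ(4),φ(6)) = (1,4) ∈ E(G2) ✓
  (4,7) → (φ(4),φ(7)) = (1,3) ∈ E(G2) ✓
  (6,7) → (φ(6),φ(7)) = (3,4) ∈ E(G2) ✓
All 16 edges of G1 map to edges of G2, and |E(G1)| = |E(G2)| = 16, so φ is a bijection on edges as well as vertices. Hence G1 ≅ G2.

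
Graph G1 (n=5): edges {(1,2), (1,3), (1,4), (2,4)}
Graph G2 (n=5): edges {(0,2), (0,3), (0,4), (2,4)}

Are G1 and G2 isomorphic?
Yes, isomorphic

The graphs are isomorphic.
One valid mapping φ: V(G1) → V(G2): 0→1, 1→0, 2→4, 3→3, 4→2

Verify φ preserves adjacency — for each edge of G1, its image is an edge of G2:
  (1,2) → (φ(1),φ(2)) = (0,4) ∈ E(G2) ✓
  (1,3) → (φ(1),φ(3)) = (0,3) ∈ E(G2) ✓
  (1,4) → (φ(1),φ(4)) = (0,2) ∈ E(G2) ✓
  (2,4) → (φ(2),φ(4)) = (2,4) ∈ E(G2) ✓
All 4 edges of G1 map to edges of G2, and |E(G1)| = |E(G2)| = 4, so φ is a bijection on edges as well as vertices. Hence G1 ≅ G2.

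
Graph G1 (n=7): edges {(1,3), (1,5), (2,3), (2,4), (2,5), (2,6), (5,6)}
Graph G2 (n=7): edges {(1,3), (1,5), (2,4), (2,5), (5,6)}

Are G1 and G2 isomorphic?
No, not isomorphic

The graphs are NOT isomorphic.

Counting edges: G1 has 7 edge(s); G2 has 5 edge(s).
Edge count is an isomorphism invariant (a bijection on vertices induces a bijection on edges), so differing edge counts rule out isomorphism.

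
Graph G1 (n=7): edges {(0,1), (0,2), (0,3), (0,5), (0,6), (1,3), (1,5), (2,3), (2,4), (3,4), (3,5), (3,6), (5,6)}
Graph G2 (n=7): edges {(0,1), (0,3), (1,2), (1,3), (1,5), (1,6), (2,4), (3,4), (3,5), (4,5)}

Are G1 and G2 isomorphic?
No, not isomorphic

The graphs are NOT isomorphic.

Counting triangles (3-cliques): G1 has 9, G2 has 3.
Triangle count is an isomorphism invariant, so differing triangle counts rule out isomorphism.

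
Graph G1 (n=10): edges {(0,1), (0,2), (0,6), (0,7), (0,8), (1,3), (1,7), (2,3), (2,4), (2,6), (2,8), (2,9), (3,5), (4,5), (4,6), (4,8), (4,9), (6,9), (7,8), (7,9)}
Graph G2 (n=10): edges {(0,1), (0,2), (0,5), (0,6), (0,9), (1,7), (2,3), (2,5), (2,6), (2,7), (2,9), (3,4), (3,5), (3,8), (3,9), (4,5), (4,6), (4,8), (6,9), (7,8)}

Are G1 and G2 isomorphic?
Yes, isomorphic

The graphs are isomorphic.
One valid mapping φ: V(G1) → V(G2): 0→3, 1→8, 2→2, 3→7, 4→0, 5→1, 6→9, 7→4, 8→5, 9→6

Verify φ preserves adjacency — for each edge of G1, its image is an edge of G2:
  (0,1) → (φ(0),φ(1)) = (3,8) ∈ E(G2) ✓
  (0,2) → (φ(0),φ(2)) = (2,3) ∈ E(G2) ✓
  (0,6) → (φ(0),φ(6)) = (3,9) ∈ E(G2) ✓
  (0,7) → (φ(0),φ(7)) = (3,4) ∈ E(G2) ✓
  (0,8) → (φ(0),φ(8)) = (3,5) ∈ E(G2) ✓
  (1,3) → (φ(1),φ(3)) = (7,8) ∈ E(G2) ✓
  (1,7) → (φ(1),φ(7)) = (4,8) ∈ E(G2) ✓
  (2,3) → (φ(2),φ(3)) = (2,7) ∈ E(G2) ✓
  (2,4) → (φ(2),φ(4)) = (0,2) ∈ E(G2) ✓
  (2,6) → (φ(2),φ(6)) = (2,9) ∈ E(G2) ✓
  (2,8) → (φ(2),φ(8)) = (2,5) ∈ E(G2) ✓
  (2,9) → (φ(2),φ(9)) = (2,6) ∈ E(G2) ✓
  (3,5) → (φ(3),φ(5)) = (1,7) ∈ E(G2) ✓
  (4,5) → (φ(4),φ(5)) = (0,1) ∈ E(G2) ✓
  (4,6) → (φ(4),φ(6)) = (0,9) ∈ E(G2) ✓
  (4,8) → (φ(4),φ(8)) = (0,5) ∈ E(G2) ✓
  (4,9) → (φ(4),φ(9)) = (0,6) ∈ E(G2) ✓
  (6,9) → (φ(6),φ(9)) = (6,9) ∈ E(G2) ✓
  (7,8) → (φ(7),φ(8)) = (4,5) ∈ E(G2) ✓
  (7,9) → (φ(7),φ(9)) = (4,6) ∈ E(G2) ✓
All 20 edges of G1 map to edges of G2, and |E(G1)| = |E(G2)| = 20, so φ is a bijection on edges as well as vertices. Hence G1 ≅ G2.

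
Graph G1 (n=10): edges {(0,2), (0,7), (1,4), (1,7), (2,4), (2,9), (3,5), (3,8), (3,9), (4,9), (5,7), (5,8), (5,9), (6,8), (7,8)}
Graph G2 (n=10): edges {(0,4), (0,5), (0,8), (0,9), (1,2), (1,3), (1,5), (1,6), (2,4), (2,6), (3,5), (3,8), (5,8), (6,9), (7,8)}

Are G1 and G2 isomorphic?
Yes, isomorphic

The graphs are isomorphic.
One valid mapping φ: V(G1) → V(G2): 0→4, 1→9, 2→2, 3→3, 4→6, 5→5, 6→7, 7→0, 8→8, 9→1

Verify φ preserves adjacency — for each edge of G1, its image is an edge of G2:
  (0,2) → (φ(0),φ(2)) = (2,4) ∈ E(G2) ✓
  (0,7) → (φ(0),φ(7)) = (0,4) ∈ E(G2) ✓
  (1,4) → (φ(1),φ(4)) = (6,9) ∈ E(G2) ✓
  (1,7) → (φ(1),φ(7)) = (0,9) ∈ E(G2) ✓
  (2,4) → (φ(2),φ(4)) = (2,6) ∈ E(G2) ✓
  (2,9) → (φ(2),φ(9)) = (1,2) ∈ E(G2) ✓
  (3,5) → (φ(3),φ(5)) = (3,5) ∈ E(G2) ✓
  (3,8) → (φ(3),φ(8)) = (3,8) ∈ E(G2) ✓
  (3,9) → (φ(3),φ(9)) = (1,3) ∈ E(G2) ✓
  (4,9) → (φ(4),φ(9)) = (1,6) ∈ E(G2) ✓
  (5,7) → (φ(5),φ(7)) = (0,5) ∈ E(G2) ✓
  (5,8) → (φ(5),φ(8)) = (5,8) ∈ E(G2) ✓
  (5,9) → (φ(5),φ(9)) = (1,5) ∈ E(G2) ✓
  (6,8) → (φ(6),φ(8)) = (7,8) ∈ E(G2) ✓
  (7,8) → (φ(7),φ(8)) = (0,8) ∈ E(G2) ✓
All 15 edges of G1 map to edges of G2, and |E(G1)| = |E(G2)| = 15, so φ is a bijection on edges as well as vertices. Hence G1 ≅ G2.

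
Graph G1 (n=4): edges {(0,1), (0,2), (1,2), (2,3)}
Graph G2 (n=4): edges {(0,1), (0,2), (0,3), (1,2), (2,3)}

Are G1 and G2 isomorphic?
No, not isomorphic

The graphs are NOT isomorphic.

Counting edges: G1 has 4 edge(s); G2 has 5 edge(s).
Edge count is an isomorphism invariant (a bijection on vertices induces a bijection on edges), so differing edge counts rule out isomorphism.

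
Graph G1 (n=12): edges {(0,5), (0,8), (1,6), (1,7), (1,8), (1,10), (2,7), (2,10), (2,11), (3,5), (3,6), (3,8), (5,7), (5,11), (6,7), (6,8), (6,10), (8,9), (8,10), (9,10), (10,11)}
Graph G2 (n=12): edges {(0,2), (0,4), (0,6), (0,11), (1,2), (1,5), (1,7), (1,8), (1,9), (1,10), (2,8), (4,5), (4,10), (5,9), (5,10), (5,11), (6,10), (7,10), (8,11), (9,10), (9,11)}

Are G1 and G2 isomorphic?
Yes, isomorphic

The graphs are isomorphic.
One valid mapping φ: V(G1) → V(G2): 0→6, 1→9, 2→8, 3→4, 4→3, 5→0, 6→5, 7→11, 8→10, 9→7, 10→1, 11→2

Verify φ preserves adjacency — for each edge of G1, its image is an edge of G2:
  (0,5) → (φ(0),φ(5)) = (0,6) ∈ E(G2) ✓
  (0,8) → (φ(0),φ(8)) = (6,10) ∈ E(G2) ✓
  (1,6) → (φ(1),φ(6)) = (5,9) ∈ E(G2) ✓
  (1,7) → (φ(1),φ(7)) = (9,11) ∈ E(G2) ✓
  (1,8) → (φ(1),φ(8)) = (9,10) ∈ E(G2) ✓
  (1,10) → (φ(1),φ(10)) = (1,9) ∈ E(G2) ✓
  (2,7) → (φ(2),φ(7)) = (8,11) ∈ E(G2) ✓
  (2,10) → (φ(2),φ(10)) = (1,8) ∈ E(G2) ✓
  (2,11) → (φ(2),φ(11)) = (2,8) ∈ E(G2) ✓
  (3,5) → (φ(3),φ(5)) = (0,4) ∈ E(G2) ✓
  (3,6) → (φ(3),φ(6)) = (4,5) ∈ E(G2) ✓
  (3,8) → (φ(3),φ(8)) = (4,10) ∈ E(G2) ✓
  (5,7) → (φ(5),φ(7)) = (0,11) ∈ E(G2) ✓
  (5,11) → (φ(5),φ(11)) = (0,2) ∈ E(G2) ✓
  (6,7) → (φ(6),φ(7)) = (5,11) ∈ E(G2) ✓
  (6,8) → (φ(6),φ(8)) = (5,10) ∈ E(G2) ✓
  (6,10) → (φ(6),φ(10)) = (1,5) ∈ E(G2) ✓
  (8,9) → (φ(8),φ(9)) = (7,10) ∈ E(G2) ✓
  (8,10) → (φ(8),φ(10)) = (1,10) ∈ E(G2) ✓
  (9,10) → (φ(9),φ(10)) = (1,7) ∈ E(G2) ✓
  (10,11) → (φ(10),φ(11)) = (1,2) ∈ E(G2) ✓
All 21 edges of G1 map to edges of G2, and |E(G1)| = |E(G2)| = 21, so φ is a bijection on edges as well as vertices. Hence G1 ≅ G2.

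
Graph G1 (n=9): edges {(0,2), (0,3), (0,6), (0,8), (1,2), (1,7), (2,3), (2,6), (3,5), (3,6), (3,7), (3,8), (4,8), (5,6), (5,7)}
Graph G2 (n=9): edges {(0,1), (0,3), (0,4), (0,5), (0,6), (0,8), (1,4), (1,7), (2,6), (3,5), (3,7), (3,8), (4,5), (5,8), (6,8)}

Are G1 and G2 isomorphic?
Yes, isomorphic

The graphs are isomorphic.
One valid mapping φ: V(G1) → V(G2): 0→8, 1→7, 2→3, 3→0, 4→2, 5→4, 6→5, 7→1, 8→6

Verify φ preserves adjacency — for each edge of G1, its image is an edge of G2:
  (0,2) → (φ(0),φ(2)) = (3,8) ∈ E(G2) ✓
  (0,3) → (φ(0),φ(3)) = (0,8) ∈ E(G2) ✓
  (0,6) → (φ(0),φ(6)) = (5,8) ∈ E(G2) ✓
  (0,8) → (φ(0),φ(8)) = (6,8) ∈ E(G2) ✓
  (1,2) → (φ(1),φ(2)) = (3,7) ∈ E(G2) ✓
  (1,7) → (φ(1),φ(7)) = (1,7) ∈ E(G2) ✓
  (2,3) → (φ(2),φ(3)) = (0,3) ∈ E(G2) ✓
  (2,6) → (φ(2),φ(6)) = (3,5) ∈ E(G2) ✓
  (3,5) → (φ(3),φ(5)) = (0,4) ∈ E(G2) ✓
  (3,6) → (φ(3),φ(6)) = (0,5) ∈ E(G2) ✓
  (3,7) → (φ(3),φ(7)) = (0,1) ∈ E(G2) ✓
  (3,8) → (φ(3),φ(8)) = (0,6) ∈ E(G2) ✓
  (4,8) → (φ(4),φ(8)) = (2,6) ∈ E(G2) ✓
  (5,6) → (φ(5),φ(6)) = (4,5) ∈ E(G2) ✓
  (5,7) → (φ(5),φ(7)) = (1,4) ∈ E(G2) ✓
All 15 edges of G1 map to edges of G2, and |E(G1)| = |E(G2)| = 15, so φ is a bijection on edges as well as vertices. Hence G1 ≅ G2.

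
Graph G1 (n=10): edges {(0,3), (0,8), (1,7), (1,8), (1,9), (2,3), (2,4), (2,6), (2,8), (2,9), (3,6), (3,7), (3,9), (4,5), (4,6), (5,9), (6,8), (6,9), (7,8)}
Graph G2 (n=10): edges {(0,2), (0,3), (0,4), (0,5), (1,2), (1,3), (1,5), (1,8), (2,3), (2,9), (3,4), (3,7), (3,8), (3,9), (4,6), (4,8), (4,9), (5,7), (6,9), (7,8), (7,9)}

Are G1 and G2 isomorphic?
No, not isomorphic

The graphs are NOT isomorphic.

Counting triangles (3-cliques): G1 has 7, G2 has 10.
Triangle count is an isomorphism invariant, so differing triangle counts rule out isomorphism.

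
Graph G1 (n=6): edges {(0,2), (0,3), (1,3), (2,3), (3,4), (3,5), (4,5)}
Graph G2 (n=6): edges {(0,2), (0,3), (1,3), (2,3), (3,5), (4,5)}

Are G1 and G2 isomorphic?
No, not isomorphic

The graphs are NOT isomorphic.

Counting edges: G1 has 7 edge(s); G2 has 6 edge(s).
Edge count is an isomorphism invariant (a bijection on vertices induces a bijection on edges), so differing edge counts rule out isomorphism.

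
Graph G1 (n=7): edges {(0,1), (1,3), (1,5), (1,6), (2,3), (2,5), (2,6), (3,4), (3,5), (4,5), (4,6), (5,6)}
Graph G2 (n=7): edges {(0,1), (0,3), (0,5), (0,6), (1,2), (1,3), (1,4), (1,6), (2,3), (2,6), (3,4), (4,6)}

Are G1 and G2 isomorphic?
Yes, isomorphic

The graphs are isomorphic.
One valid mapping φ: V(G1) → V(G2): 0→5, 1→0, 2→4, 3→3, 4→2, 5→1, 6→6

Verify φ preserves adjacency — for each edge of G1, its image is an edge of G2:
  (0,1) → (φ(0),φ(1)) = (0,5) ∈ E(G2) ✓
  (1,3) → (φ(1),φ(3)) = (0,3) ∈ E(G2) ✓
  (1,5) → (φ(1),φ(5)) = (0,1) ∈ E(G2) ✓
  (1,6) → (φ(1),φ(6)) = (0,6) ∈ E(G2) ✓
  (2,3) → (φ(2),φ(3)) = (3,4) ∈ E(G2) ✓
  (2,5) → (φ(2),φ(5)) = (1,4) ∈ E(G2) ✓
  (2,6) → (φ(2),φ(6)) = (4,6) ∈ E(G2) ✓
  (3,4) → (φ(3),φ(4)) = (2,3) ∈ E(G2) ✓
  (3,5) → (φ(3),φ(5)) = (1,3) ∈ E(G2) ✓
  (4,5) → (φ(4),φ(5)) = (1,2) ∈ E(G2) ✓
  (4,6) → (φ(4),φ(6)) = (2,6) ∈ E(G2) ✓
  (5,6) → (φ(5),φ(6)) = (1,6) ∈ E(G2) ✓
All 12 edges of G1 map to edges of G2, and |E(G1)| = |E(G2)| = 12, so φ is a bijection on edges as well as vertices. Hence G1 ≅ G2.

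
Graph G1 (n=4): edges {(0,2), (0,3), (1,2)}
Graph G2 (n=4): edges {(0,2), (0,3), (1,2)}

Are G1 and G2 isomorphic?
Yes, isomorphic

The graphs are isomorphic.
One valid mapping φ: V(G1) → V(G2): 0→0, 1→1, 2→2, 3→3

Verify φ preserves adjacency — for each edge of G1, its image is an edge of G2:
  (0,2) → (φ(0),φ(2)) = (0,2) ∈ E(G2) ✓
  (0,3) → (φ(0),φ(3)) = (0,3) ∈ E(G2) ✓
  (1,2) → (φ(1),φ(2)) = (1,2) ∈ E(G2) ✓
All 3 edges of G1 map to edges of G2, and |E(G1)| = |E(G2)| = 3, so φ is a bijection on edges as well as vertices. Hence G1 ≅ G2.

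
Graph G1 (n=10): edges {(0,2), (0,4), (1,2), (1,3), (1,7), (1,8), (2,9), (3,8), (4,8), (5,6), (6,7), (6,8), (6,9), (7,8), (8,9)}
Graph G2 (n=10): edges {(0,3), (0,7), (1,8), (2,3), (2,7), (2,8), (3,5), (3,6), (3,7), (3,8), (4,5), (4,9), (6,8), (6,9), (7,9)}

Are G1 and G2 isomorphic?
Yes, isomorphic

The graphs are isomorphic.
One valid mapping φ: V(G1) → V(G2): 0→4, 1→7, 2→9, 3→0, 4→5, 5→1, 6→8, 7→2, 8→3, 9→6

Verify φ preserves adjacency — for each edge of G1, its image is an edge of G2:
  (0,2) → (φ(0),φ(2)) = (4,9) ∈ E(G2) ✓
  (0,4) → (φ(0),φ(4)) = (4,5) ∈ E(G2) ✓
  (1,2) → (φ(1),φ(2)) = (7,9) ∈ E(G2) ✓
  (1,3) → (φ(1),φ(3)) = (0,7) ∈ E(G2) ✓
  (1,7) → (φ(1),φ(7)) = (2,7) ∈ E(G2) ✓
  (1,8) → (φ(1),φ(8)) = (3,7) ∈ E(G2) ✓
  (2,9) → (φ(2),φ(9)) = (6,9) ∈ E(G2) ✓
  (3,8) → (φ(3),φ(8)) = (0,3) ∈ E(G2) ✓
  (4,8) → (φ(4),φ(8)) = (3,5) ∈ E(G2) ✓
  (5,6) → (φ(5),φ(6)) = (1,8) ∈ E(G2) ✓
  (6,7) → (φ(6),φ(7)) = (2,8) ∈ E(G2) ✓
  (6,8) → (φ(6),φ(8)) = (3,8) ∈ E(G2) ✓
  (6,9) → (φ(6),φ(9)) = (6,8) ∈ E(G2) ✓
  (7,8) → (φ(7),φ(8)) = (2,3) ∈ E(G2) ✓
  (8,9) → (φ(8),φ(9)) = (3,6) ∈ E(G2) ✓
All 15 edges of G1 map to edges of G2, and |E(G1)| = |E(G2)| = 15, so φ is a bijection on edges as well as vertices. Hence G1 ≅ G2.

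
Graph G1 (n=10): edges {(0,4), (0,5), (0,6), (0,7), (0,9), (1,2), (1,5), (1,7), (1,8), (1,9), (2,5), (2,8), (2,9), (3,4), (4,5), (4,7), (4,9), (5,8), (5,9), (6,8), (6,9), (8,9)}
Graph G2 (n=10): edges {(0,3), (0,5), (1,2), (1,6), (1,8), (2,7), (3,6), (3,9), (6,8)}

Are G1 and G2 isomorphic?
No, not isomorphic

The graphs are NOT isomorphic.

Connected components of G1: 1 component(s) with vertex sets [[0, 1, 2, 3, 4, 5, 6, 7, 8, 9]], sizes [10].
Connected components of G2: 2 component(s) with vertex sets [[4], [0, 1, 2, 3, 5, 6, 7, 8, 9]], sizes [1, 9].
The number of connected components (and the multiset of component sizes) is an isomorphism invariant — an isomorphism maps each component of G1 bijectively onto a component of G2. Since G1 has 1 component(s) and G2 has 2, they cannot be isomorphic.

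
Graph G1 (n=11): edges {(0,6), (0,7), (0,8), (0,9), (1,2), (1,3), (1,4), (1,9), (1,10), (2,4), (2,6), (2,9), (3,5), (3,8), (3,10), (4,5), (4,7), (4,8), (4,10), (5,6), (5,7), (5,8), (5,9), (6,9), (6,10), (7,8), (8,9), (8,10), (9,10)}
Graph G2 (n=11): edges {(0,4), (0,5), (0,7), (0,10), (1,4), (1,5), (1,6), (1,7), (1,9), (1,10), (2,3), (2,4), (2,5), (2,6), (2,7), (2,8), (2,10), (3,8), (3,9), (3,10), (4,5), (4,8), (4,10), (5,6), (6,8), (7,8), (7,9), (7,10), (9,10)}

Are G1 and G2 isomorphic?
Yes, isomorphic

The graphs are isomorphic.
One valid mapping φ: V(G1) → V(G2): 0→3, 1→5, 2→6, 3→0, 4→1, 5→7, 6→8, 7→9, 8→10, 9→2, 10→4

Verify φ preserves adjacency — for each edge of G1, its image is an edge of G2:
  (0,6) → (φ(0),φ(6)) = (3,8) ∈ E(G2) ✓
  (0,7) → (φ(0),φ(7)) = (3,9) ∈ E(G2) ✓
  (0,8) → (φ(0),φ(8)) = (3,10) ∈ E(G2) ✓
  (0,9) → (φ(0),φ(9)) = (2,3) ∈ E(G2) ✓
  (1,2) → (φ(1),φ(2)) = (5,6) ∈ E(G2) ✓
  (1,3) → (φ(1),φ(3)) = (0,5) ∈ E(G2) ✓
  (1,4) → (φ(1),φ(4)) = (1,5) ∈ E(G2) ✓
  (1,9) → (φ(1),φ(9)) = (2,5) ∈ E(G2) ✓
  (1,10) → (φ(1),φ(10)) = (4,5) ∈ E(G2) ✓
  (2,4) → (φ(2),φ(4)) = (1,6) ∈ E(G2) ✓
  (2,6) → (φ(2),φ(6)) = (6,8) ∈ E(G2) ✓
  (2,9) → (φ(2),φ(9)) = (2,6) ∈ E(G2) ✓
  (3,5) → (φ(3),φ(5)) = (0,7) ∈ E(G2) ✓
  (3,8) → (φ(3),φ(8)) = (0,10) ∈ E(G2) ✓
  (3,10) → (φ(3),φ(10)) = (0,4) ∈ E(G2) ✓
  (4,5) → (φ(4),φ(5)) = (1,7) ∈ E(G2) ✓
  (4,7) → (φ(4),φ(7)) = (1,9) ∈ E(G2) ✓
  (4,8) → (φ(4),φ(8)) = (1,10) ∈ E(G2) ✓
  (4,10) → (φ(4),φ(10)) = (1,4) ∈ E(G2) ✓
  (5,6) → (φ(5),φ(6)) = (7,8) ∈ E(G2) ✓
  (5,7) → (φ(5),φ(7)) = (7,9) ∈ E(G2) ✓
  (5,8) → (φ(5),φ(8)) = (7,10) ∈ E(G2) ✓
  (5,9) → (φ(5),φ(9)) = (2,7) ∈ E(G2) ✓
  (6,9) → (φ(6),φ(9)) = (2,8) ∈ E(G2) ✓
  (6,10) → (φ(6),φ(10)) = (4,8) ∈ E(G2) ✓
  (7,8) → (φ(7),φ(8)) = (9,10) ∈ E(G2) ✓
  (8,9) → (φ(8),φ(9)) = (2,10) ∈ E(G2) ✓
  (8,10) → (φ(8),φ(10)) = (4,10) ∈ E(G2) ✓
  (9,10) → (φ(9),φ(10)) = (2,4) ∈ E(G2) ✓
All 29 edges of G1 map to edges of G2, and |E(G1)| = |E(G2)| = 29, so φ is a bijection on edges as well as vertices. Hence G1 ≅ G2.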